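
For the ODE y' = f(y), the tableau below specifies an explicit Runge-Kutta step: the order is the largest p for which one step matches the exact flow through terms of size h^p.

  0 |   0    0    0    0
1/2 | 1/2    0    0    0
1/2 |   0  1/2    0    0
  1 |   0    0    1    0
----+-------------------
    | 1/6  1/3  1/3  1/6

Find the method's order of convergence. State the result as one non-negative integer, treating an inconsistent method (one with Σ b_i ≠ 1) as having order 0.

4

b = (1/6, 1/3, 1/3, 1/6)
c = (0, 1/2, 1/2, 1)
Ac = (0, 0, 1/4, 1/2)
Σ b_i: 1/6·1 + 1/3·1 + 1/3·1 + 1/6·1 = 1 ✓
b·c: 1/3·1/2 + 1/3·1/2 + 1/6·1 = 1/2 ✓
b·c²: 1/3·1/4 + 1/3·1/4 + 1/6·1 = 1/3 ✓
b·Ac: 1/3·1/4 + 1/6·1/2 = 1/6 ✓
b·c³: 1/3·1/8 + 1/3·1/8 + 1/6·1 = 1/4 ✓
b·(c∘Ac): 1/3·1/8 + 1/6·1/2 = 1/8 ✓
b·Ac²: 1/3·1/8 + 1/6·1/4 = 1/12 ✓
b·A²c: 1/6·1/4 = 1/24 ✓; 4 stages ⇒ order 4.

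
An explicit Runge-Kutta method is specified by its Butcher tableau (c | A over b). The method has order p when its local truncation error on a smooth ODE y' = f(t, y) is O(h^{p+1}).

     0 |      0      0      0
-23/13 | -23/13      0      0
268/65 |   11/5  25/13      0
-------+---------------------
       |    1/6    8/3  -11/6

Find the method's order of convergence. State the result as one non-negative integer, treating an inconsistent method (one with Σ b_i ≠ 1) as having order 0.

1

b = (1/6, 8/3, -11/6)
c = (0, -23/13, 268/65)
Ac = (0, 0, -575/169)
Σ b_i: 1/6·1 + 8/3·1 + (-11/6)·1 = 1 ✓
b·c: 8/3·(-23/13) + (-11/6)·268/65 = -798/65 ≠ 1/2 ⇒ order 1.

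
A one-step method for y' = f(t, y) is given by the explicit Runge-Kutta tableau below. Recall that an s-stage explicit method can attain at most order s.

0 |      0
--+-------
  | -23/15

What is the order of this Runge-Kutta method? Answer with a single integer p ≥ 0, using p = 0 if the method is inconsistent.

b = (-23/15)
c = (0)
Σ b_i: (-23/15)·1 = -23/15 ≠ 1 ⇒ order 0.

0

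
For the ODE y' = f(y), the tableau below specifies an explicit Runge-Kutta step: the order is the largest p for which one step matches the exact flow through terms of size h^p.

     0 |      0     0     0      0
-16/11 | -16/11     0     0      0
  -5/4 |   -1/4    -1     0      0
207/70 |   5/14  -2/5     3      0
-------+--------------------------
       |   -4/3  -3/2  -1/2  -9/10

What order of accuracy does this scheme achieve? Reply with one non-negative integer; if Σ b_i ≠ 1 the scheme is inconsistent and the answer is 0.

b = (-4/3, -3/2, -1/2, -9/10)
c = (0, -16/11, -5/4, 207/70)
Ac = (0, 0, 16/11, -697/220)
Σ b_i: (-4/3)·1 + (-3/2)·1 + (-1/2)·1 + (-9/10)·1 = -127/30 ≠ 1 ⇒ order 0.

0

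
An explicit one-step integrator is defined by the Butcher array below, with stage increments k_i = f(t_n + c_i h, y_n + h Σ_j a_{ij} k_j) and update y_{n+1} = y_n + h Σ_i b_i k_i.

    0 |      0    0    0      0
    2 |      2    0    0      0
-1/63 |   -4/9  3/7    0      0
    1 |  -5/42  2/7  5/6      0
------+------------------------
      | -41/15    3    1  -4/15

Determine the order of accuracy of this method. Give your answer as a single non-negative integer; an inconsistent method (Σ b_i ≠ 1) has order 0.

1

b = (-41/15, 3, 1, -4/15)
c = (0, 2, -1/63, 1)
Ac = (0, 0, 6/7, 211/378)
Σ b_i: (-41/15)·1 + 3·1 + 1·1 + (-4/15)·1 = 1 ✓
b·c: 3·2 + 1·(-1/63) + (-4/15)·1 = 1801/315 ≠ 1/2 ⇒ order 1.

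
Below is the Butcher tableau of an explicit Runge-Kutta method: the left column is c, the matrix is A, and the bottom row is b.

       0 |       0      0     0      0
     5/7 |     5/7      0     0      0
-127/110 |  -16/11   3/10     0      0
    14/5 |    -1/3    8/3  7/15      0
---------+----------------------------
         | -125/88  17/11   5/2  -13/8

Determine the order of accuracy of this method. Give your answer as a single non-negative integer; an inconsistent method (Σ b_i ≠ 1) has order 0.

1

b = (-125/88, 17/11, 5/2, -13/8)
c = (0, 5/7, -127/110, 14/5)
Ac = (0, 0, 3/14, 5259/3850)
Σ b_i: (-125/88)·1 + 17/11·1 + 5/2·1 + (-13/8)·1 = 1 ✓
b·c: 17/11·5/7 + 5/2·(-127/110) + (-13/8)·14/5 = -2438/385 ≠ 1/2 ⇒ order 1.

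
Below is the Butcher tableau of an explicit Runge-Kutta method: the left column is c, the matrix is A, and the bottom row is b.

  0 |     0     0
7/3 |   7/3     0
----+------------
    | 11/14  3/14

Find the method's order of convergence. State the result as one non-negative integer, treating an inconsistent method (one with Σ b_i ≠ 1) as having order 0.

2

b = (11/14, 3/14)
c = (0, 7/3)
Σ b_i: 11/14·1 + 3/14·1 = 1 ✓
b·c: 3/14·7/3 = 1/2 ✓; 2 stages ⇒ order 2.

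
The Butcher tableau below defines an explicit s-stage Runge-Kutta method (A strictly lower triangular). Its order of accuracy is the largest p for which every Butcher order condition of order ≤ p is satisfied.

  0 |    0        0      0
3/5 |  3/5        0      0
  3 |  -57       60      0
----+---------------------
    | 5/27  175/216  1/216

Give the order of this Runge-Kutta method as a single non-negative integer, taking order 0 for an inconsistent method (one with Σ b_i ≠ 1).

b = (5/27, 175/216, 1/216)
c = (0, 3/5, 3)
Ac = (0, 0, 36)
Σ b_i: 5/27·1 + 175/216·1 + 1/216·1 = 1 ✓
b·c: 175/216·3/5 + 1/216·3 = 1/2 ✓
b·c²: 175/216·9/25 + 1/216·9 = 1/3 ✓
b·Ac: 1/216·36 = 1/6 ✓; 3 stages ⇒ order 3.

3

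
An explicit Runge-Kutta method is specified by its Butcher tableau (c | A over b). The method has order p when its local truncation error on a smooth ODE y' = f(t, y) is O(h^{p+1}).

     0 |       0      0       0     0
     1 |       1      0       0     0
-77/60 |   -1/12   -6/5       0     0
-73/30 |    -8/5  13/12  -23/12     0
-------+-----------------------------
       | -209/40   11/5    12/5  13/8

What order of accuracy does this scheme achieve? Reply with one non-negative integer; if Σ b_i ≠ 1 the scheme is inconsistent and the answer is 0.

b = (-209/40, 11/5, 12/5, 13/8)
c = (0, 1, -77/60, -73/30)
Ac = (0, 0, -6/5, 2551/720)
Σ b_i: (-209/40)·1 + 11/5·1 + 12/5·1 + 13/8·1 = 1 ✓
b·c: 11/5·1 + 12/5·(-77/60) + 13/8·(-73/30) = -5801/1200 ≠ 1/2 ⇒ order 1.

1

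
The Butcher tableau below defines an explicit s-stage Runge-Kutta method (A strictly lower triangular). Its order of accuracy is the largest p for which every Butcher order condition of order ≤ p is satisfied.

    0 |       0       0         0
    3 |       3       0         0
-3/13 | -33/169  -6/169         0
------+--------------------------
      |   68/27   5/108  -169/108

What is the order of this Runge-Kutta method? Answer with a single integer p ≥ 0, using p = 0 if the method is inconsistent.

b = (68/27, 5/108, -169/108)
c = (0, 3, -3/13)
Ac = (0, 0, -18/169)
Σ b_i: 68/27·1 + 5/108·1 + (-169/108)·1 = 1 ✓
b·c: 5/108·3 + (-169/108)·(-3/13) = 1/2 ✓
b·c²: 5/108·9 + (-169/108)·9/169 = 1/3 ✓
b·Ac: (-169/108)·(-18/169) = 1/6 ✓; 3 stages ⇒ order 3.

3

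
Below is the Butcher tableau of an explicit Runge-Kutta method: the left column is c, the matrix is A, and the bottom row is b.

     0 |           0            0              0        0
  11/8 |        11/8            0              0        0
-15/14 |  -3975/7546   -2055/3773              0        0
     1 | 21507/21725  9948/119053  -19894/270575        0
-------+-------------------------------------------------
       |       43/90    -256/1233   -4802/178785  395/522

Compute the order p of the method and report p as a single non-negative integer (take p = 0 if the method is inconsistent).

b = (43/90, -256/1233, -4802/178785, 395/522)
c = (0, 11/8, -15/14, 1)
Ac = (0, 0, -2055/2744, 153/790)
Σ b_i: 43/90·1 + (-256/1233)·1 + (-4802/178785)·1 + 395/522·1 = 1 ✓
b·c: (-256/1233)·11/8 + (-4802/178785)·(-15/14) + 395/522·1 = 1/2 ✓
b·c²: (-256/1233)·121/64 + (-4802/178785)·225/196 + 395/522·1 = 1/3 ✓
b·Ac: (-4802/178785)·(-2055/2744) + 395/522·153/790 = 1/6 ✓
b·c³: (-256/1233)·1331/512 + (-4802/178785)·(-3375/2744) + 395/522·1 = 1/4 ✓
b·(c∘Ac): (-4802/178785)·30825/38416 + 395/522·153/790 = 1/8 ✓
b·Ac²: (-4802/178785)·(-22605/21952) + 395/522·93/1264 = 1/12 ✓
b·A²c: 395/522·87/1580 = 1/24 ✓; 4 stages ⇒ order 4.

4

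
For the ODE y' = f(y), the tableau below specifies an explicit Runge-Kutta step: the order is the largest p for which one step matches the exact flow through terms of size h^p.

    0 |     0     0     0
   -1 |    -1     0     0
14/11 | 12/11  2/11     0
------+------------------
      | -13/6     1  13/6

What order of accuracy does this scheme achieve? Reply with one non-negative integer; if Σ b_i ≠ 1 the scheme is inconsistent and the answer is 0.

1

b = (-13/6, 1, 13/6)
c = (0, -1, 14/11)
Ac = (0, 0, -2/11)
Σ b_i: (-13/6)·1 + 1·1 + 13/6·1 = 1 ✓
b·c: 1·(-1) + 13/6·14/11 = 58/33 ≠ 1/2 ⇒ order 1.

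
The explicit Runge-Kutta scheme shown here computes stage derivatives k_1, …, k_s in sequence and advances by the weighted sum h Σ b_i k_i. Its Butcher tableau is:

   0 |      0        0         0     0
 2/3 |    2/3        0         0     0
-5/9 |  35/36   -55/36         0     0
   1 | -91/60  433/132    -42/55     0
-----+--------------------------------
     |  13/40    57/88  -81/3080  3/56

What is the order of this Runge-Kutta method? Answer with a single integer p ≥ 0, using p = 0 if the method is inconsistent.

b = (13/40, 57/88, -81/3080, 3/56)
c = (0, 2/3, -5/9, 1)
Ac = (0, 0, -55/54, 47/18)
Σ b_i: 13/40·1 + 57/88·1 + (-81/3080)·1 + 3/56·1 = 1 ✓
b·c: 57/88·2/3 + (-81/3080)·(-5/9) + 3/56·1 = 1/2 ✓
b·c²: 57/88·4/9 + (-81/3080)·25/81 + 3/56·1 = 1/3 ✓
b·Ac: (-81/3080)·(-55/54) + 3/56·47/18 = 1/6 ✓
b·c³: 57/88·8/27 + (-81/3080)·(-125/729) + 3/56·1 = 1/4 ✓
b·(c∘Ac): (-81/3080)·275/486 + 3/56·47/18 = 1/8 ✓
b·Ac²: (-81/3080)·(-55/81) + 3/56·11/9 = 1/12 ✓
b·A²c: 3/56·7/9 = 1/24 ✓; 4 stages ⇒ order 4.

4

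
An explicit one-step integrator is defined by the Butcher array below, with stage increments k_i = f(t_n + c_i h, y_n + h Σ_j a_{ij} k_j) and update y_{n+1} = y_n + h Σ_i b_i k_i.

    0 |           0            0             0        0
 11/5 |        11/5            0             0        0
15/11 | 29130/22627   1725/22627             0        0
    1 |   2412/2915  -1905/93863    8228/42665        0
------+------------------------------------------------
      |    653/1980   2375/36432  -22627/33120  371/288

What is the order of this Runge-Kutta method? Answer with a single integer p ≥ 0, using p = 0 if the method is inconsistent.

b = (653/1980, 2375/36432, -22627/33120, 371/288)
c = (0, 11/5, 15/11, 1)
Ac = (0, 0, 345/2057, 81/371)
Σ b_i: 653/1980·1 + 2375/36432·1 + (-22627/33120)·1 + 371/288·1 = 1 ✓
b·c: 2375/36432·11/5 + (-22627/33120)·15/11 + 371/288·1 = 1/2 ✓
b·c²: 2375/36432·121/25 + (-22627/33120)·225/121 + 371/288·1 = 1/3 ✓
b·Ac: (-22627/33120)·345/2057 + 371/288·81/371 = 1/6 ✓
b·c³: 2375/36432·1331/125 + (-22627/33120)·3375/1331 + 371/288·1 = 1/4 ✓
b·(c∘Ac): (-22627/33120)·5175/22627 + 371/288·81/371 = 1/8 ✓
b·Ac²: (-22627/33120)·69/187 + 371/288·69/265 = 1/12 ✓
b·A²c: 371/288·12/371 = 1/24 ✓; 4 stages ⇒ order 4.

4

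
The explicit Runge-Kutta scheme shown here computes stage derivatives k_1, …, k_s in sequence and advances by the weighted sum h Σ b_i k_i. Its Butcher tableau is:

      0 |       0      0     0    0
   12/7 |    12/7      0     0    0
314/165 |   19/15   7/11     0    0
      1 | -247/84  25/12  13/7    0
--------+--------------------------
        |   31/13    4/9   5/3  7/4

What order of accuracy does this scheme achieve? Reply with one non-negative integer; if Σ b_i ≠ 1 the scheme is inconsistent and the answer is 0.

0

b = (31/13, 4/9, 5/3, 7/4)
c = (0, 12/7, 314/165, 1)
Ac = (0, 0, 12/11, 8207/1155)
Σ b_i: 31/13·1 + 4/9·1 + 5/3·1 + 7/4·1 = 2923/468 ≠ 1 ⇒ order 0.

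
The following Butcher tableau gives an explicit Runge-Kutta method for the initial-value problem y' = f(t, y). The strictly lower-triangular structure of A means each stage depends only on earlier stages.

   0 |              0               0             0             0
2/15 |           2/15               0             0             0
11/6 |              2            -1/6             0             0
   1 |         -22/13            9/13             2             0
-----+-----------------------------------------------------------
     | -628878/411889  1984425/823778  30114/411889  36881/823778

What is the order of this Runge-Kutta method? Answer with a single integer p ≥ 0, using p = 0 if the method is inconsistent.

b = (-628878/411889, 1984425/823778, 30114/411889, 36881/823778)
c = (0, 2/15, 11/6, 1)
Ac = (0, 0, -1/45, 733/195)
Σ b_i: (-628878/411889)·1 + 1984425/823778·1 + 30114/411889·1 + 36881/823778·1 = 1 ✓
b·c: 1984425/823778·2/15 + 30114/411889·11/6 + 36881/823778·1 = 1/2 ✓
b·c²: 1984425/823778·4/225 + 30114/411889·121/36 + 36881/823778·1 = 1/3 ✓
b·Ac: 30114/411889·(-1/45) + 36881/823778·733/195 = 1/6 ✓
b·c³: 1984425/823778·8/3375 + 30114/411889·1331/216 + 36881/823778·1 = 37144079/74140020 ≠ 1/4 ⇒ order 3.
b·(c∘Ac): 30114/411889·(-11/270) + 36881/823778·733/195 = 136181/823778 ≠ 1/8
b·Ac²: 30114/411889·(-2/675) + 36881/823778·39397/5850 = 22337797/74140020 ≠ 1/12
b·A²c: 36881/823778·(-2/45) = -36881/18535005 ≠ 1/24

3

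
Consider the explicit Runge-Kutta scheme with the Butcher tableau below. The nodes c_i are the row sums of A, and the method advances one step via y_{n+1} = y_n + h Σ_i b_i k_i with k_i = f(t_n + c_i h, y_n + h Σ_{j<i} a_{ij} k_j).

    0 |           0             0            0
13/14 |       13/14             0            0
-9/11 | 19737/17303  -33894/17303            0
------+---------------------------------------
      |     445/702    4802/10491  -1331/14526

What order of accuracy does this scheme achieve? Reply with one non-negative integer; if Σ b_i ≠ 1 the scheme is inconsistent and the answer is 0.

3

b = (445/702, 4802/10491, -1331/14526)
c = (0, 13/14, -9/11)
Ac = (0, 0, -2421/1331)
Σ b_i: 445/702·1 + 4802/10491·1 + (-1331/14526)·1 = 1 ✓
b·c: 4802/10491·13/14 + (-1331/14526)·(-9/11) = 1/2 ✓
b·c²: 4802/10491·169/196 + (-1331/14526)·81/121 = 1/3 ✓
b·Ac: (-1331/14526)·(-2421/1331) = 1/6 ✓; 3 stages ⇒ order 3.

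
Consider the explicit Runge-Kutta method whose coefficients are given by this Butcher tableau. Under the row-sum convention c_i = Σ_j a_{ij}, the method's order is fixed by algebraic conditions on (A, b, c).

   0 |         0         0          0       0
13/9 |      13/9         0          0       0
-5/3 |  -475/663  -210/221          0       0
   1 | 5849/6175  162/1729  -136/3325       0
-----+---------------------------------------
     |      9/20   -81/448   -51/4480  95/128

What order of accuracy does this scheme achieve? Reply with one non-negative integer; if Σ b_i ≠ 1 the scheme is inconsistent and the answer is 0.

4

b = (9/20, -81/448, -51/4480, 95/128)
c = (0, 13/9, -5/3, 1)
Ac = (0, 0, -70/51, 58/285)
Σ b_i: 9/20·1 + (-81/448)·1 + (-51/4480)·1 + 95/128·1 = 1 ✓
b·c: (-81/448)·13/9 + (-51/4480)·(-5/3) + 95/128·1 = 1/2 ✓
b·c²: (-81/448)·169/81 + (-51/4480)·25/9 + 95/128·1 = 1/3 ✓
b·Ac: (-51/4480)·(-70/51) + 95/128·58/285 = 1/6 ✓
b·c³: (-81/448)·2197/729 + (-51/4480)·(-125/27) + 95/128·1 = 1/4 ✓
b·(c∘Ac): (-51/4480)·350/153 + 95/128·58/285 = 1/8 ✓
b·Ac²: (-51/4480)·(-910/459) + 95/128·14/171 = 1/12 ✓
b·A²c: 95/128·16/285 = 1/24 ✓; 4 stages ⇒ order 4.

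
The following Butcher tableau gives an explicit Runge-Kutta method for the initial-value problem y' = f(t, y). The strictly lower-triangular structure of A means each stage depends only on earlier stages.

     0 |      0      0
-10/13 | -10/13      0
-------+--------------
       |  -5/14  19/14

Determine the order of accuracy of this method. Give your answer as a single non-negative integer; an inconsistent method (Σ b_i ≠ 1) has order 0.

b = (-5/14, 19/14)
c = (0, -10/13)
Σ b_i: (-5/14)·1 + 19/14·1 = 1 ✓
b·c: 19/14·(-10/13) = -95/91 ≠ 1/2 ⇒ order 1.

1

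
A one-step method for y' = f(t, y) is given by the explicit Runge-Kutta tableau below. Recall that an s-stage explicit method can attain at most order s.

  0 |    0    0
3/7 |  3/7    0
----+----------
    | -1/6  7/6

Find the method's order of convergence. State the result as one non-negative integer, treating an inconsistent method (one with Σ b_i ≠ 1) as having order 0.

b = (-1/6, 7/6)
c = (0, 3/7)
Σ b_i: (-1/6)·1 + 7/6·1 = 1 ✓
b·c: 7/6·3/7 = 1/2 ✓; 2 stages ⇒ order 2.

2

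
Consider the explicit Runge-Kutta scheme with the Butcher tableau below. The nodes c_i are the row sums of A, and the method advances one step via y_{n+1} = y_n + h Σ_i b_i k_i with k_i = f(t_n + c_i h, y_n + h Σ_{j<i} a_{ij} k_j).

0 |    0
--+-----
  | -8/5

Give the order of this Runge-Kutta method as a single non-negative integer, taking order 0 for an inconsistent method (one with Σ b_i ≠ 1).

0

b = (-8/5)
c = (0)
Σ b_i: (-8/5)·1 = -8/5 ≠ 1 ⇒ order 0.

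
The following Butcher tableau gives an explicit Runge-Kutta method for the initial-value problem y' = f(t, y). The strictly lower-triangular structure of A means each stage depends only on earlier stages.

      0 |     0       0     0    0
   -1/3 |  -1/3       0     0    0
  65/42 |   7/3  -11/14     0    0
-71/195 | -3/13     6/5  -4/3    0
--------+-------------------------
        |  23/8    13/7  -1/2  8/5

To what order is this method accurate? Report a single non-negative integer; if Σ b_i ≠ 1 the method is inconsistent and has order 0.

0

b = (23/8, 13/7, -1/2, 8/5)
c = (0, -1/3, 65/42, -71/195)
Ac = (0, 0, 11/42, -776/315)
Σ b_i: 23/8·1 + 13/7·1 + (-1/2)·1 + 8/5·1 = 1633/280 ≠ 1 ⇒ order 0.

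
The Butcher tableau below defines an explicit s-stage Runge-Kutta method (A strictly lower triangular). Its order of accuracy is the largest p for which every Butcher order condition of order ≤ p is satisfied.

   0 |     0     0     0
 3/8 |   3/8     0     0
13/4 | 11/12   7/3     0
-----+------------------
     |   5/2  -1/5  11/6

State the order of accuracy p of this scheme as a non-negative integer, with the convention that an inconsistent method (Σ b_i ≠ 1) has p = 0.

b = (5/2, -1/5, 11/6)
c = (0, 3/8, 13/4)
Ac = (0, 0, 7/8)
Σ b_i: 5/2·1 + (-1/5)·1 + 11/6·1 = 62/15 ≠ 1 ⇒ order 0.

0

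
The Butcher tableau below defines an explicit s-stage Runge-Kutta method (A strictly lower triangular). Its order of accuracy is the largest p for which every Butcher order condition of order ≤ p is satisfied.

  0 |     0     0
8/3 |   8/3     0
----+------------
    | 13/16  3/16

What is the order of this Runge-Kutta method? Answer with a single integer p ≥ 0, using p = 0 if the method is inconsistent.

2

b = (13/16, 3/16)
c = (0, 8/3)
Σ b_i: 13/16·1 + 3/16·1 = 1 ✓
b·c: 3/16·8/3 = 1/2 ✓; 2 stages ⇒ order 2.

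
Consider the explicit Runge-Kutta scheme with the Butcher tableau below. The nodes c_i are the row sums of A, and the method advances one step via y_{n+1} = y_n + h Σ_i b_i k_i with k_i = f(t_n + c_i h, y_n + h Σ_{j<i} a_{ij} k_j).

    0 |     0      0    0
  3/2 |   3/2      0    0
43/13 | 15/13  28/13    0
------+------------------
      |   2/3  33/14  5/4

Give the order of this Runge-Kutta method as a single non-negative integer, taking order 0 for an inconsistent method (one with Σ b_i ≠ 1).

0

b = (2/3, 33/14, 5/4)
c = (0, 3/2, 43/13)
Ac = (0, 0, 42/13)
Σ b_i: 2/3·1 + 33/14·1 + 5/4·1 = 359/84 ≠ 1 ⇒ order 0.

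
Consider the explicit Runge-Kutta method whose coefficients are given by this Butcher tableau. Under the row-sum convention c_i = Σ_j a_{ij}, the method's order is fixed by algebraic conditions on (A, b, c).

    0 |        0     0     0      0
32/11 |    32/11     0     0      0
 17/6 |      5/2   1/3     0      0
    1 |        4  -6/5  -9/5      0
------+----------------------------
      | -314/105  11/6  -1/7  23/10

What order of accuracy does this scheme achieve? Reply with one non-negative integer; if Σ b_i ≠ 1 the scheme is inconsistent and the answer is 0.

1

b = (-314/105, 11/6, -1/7, 23/10)
c = (0, 32/11, 17/6, 1)
Ac = (0, 0, 32/33, -189/22)
Σ b_i: (-314/105)·1 + 11/6·1 + (-1/7)·1 + 23/10·1 = 1 ✓
b·c: 11/6·32/11 + (-1/7)·17/6 + 23/10·1 = 253/35 ≠ 1/2 ⇒ order 1.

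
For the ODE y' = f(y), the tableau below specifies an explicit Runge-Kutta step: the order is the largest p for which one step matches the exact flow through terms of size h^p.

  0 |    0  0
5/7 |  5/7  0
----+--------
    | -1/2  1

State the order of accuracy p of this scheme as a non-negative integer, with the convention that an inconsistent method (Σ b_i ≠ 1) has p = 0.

b = (-1/2, 1)
c = (0, 5/7)
Σ b_i: (-1/2)·1 + 1·1 = 1/2 ≠ 1 ⇒ order 0.

0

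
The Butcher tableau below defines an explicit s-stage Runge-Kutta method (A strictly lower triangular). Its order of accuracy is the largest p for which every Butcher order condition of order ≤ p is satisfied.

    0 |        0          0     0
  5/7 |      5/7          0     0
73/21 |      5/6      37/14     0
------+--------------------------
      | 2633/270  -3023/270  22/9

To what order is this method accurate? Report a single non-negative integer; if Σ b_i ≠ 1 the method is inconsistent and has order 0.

2

b = (2633/270, -3023/270, 22/9)
c = (0, 5/7, 73/21)
Ac = (0, 0, 185/98)
Σ b_i: 2633/270·1 + (-3023/270)·1 + 22/9·1 = 1 ✓
b·c: (-3023/270)·5/7 + 22/9·73/21 = 1/2 ✓
b·c²: (-3023/270)·25/49 + 22/9·5329/441 = 189131/7938 ≠ 1/3 ⇒ order 2.
b·Ac: 22/9·185/98 = 2035/441 ≠ 1/6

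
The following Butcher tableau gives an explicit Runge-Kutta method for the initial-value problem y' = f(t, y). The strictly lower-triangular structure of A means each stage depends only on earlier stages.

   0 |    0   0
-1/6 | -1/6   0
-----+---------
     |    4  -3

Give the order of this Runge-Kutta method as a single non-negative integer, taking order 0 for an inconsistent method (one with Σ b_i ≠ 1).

b = (4, -3)
c = (0, -1/6)
Σ b_i: 4·1 + (-3)·1 = 1 ✓
b·c: (-3)·(-1/6) = 1/2 ✓; 2 stages ⇒ order 2.

2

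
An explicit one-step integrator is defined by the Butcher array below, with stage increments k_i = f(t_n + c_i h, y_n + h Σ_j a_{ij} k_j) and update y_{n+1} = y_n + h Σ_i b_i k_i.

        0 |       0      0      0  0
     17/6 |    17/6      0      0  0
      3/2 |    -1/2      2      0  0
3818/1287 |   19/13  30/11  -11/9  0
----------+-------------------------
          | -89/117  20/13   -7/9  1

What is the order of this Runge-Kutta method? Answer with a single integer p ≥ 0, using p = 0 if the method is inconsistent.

1

b = (-89/117, 20/13, -7/9, 1)
c = (0, 17/6, 3/2, 3818/1287)
Ac = (0, 0, 17/3, 389/66)
Σ b_i: (-89/117)·1 + 20/13·1 + (-7/9)·1 + 1·1 = 1 ✓
b·c: 20/13·17/6 + (-7/9)·3/2 + 1·3818/1287 = 15853/2574 ≠ 1/2 ⇒ order 1.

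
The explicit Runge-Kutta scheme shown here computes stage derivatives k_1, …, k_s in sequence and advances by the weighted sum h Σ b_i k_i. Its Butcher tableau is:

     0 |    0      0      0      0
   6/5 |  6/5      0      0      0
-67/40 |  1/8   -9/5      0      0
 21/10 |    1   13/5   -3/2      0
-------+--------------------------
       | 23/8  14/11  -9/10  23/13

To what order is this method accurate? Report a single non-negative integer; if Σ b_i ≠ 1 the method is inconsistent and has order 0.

0

b = (23/8, 14/11, -9/10, 23/13)
c = (0, 6/5, -67/40, 21/10)
Ac = (0, 0, -54/25, 2253/400)
Σ b_i: 23/8·1 + 14/11·1 + (-9/10)·1 + 23/13·1 = 28697/5720 ≠ 1 ⇒ order 0.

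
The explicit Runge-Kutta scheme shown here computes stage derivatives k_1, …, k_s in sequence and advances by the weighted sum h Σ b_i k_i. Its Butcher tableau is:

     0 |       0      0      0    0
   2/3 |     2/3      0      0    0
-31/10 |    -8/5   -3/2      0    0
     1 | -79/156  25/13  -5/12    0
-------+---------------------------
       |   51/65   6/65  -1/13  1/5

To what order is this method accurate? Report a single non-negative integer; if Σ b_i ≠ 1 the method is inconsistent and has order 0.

2

b = (51/65, 6/65, -1/13, 1/5)
c = (0, 2/3, -31/10, 1)
Ac = (0, 0, -1, 803/312)
Σ b_i: 51/65·1 + 6/65·1 + (-1/13)·1 + 1/5·1 = 1 ✓
b·c: 6/65·2/3 + (-1/13)·(-31/10) + 1/5·1 = 1/2 ✓
b·c²: 6/65·4/9 + (-1/13)·961/100 + 1/5·1 = -1943/3900 ≠ 1/3 ⇒ order 2.
b·Ac: (-1/13)·(-1) + 1/5·803/312 = 71/120 ≠ 1/6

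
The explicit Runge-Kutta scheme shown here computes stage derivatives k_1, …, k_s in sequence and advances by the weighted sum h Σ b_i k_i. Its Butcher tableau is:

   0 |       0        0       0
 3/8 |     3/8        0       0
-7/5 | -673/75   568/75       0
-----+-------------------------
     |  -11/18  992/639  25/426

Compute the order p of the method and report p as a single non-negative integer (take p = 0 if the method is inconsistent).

b = (-11/18, 992/639, 25/426)
c = (0, 3/8, -7/5)
Ac = (0, 0, 71/25)
Σ b_i: (-11/18)·1 + 992/639·1 + 25/426·1 = 1 ✓
b·c: 992/639·3/8 + 25/426·(-7/5) = 1/2 ✓
b·c²: 992/639·9/64 + 25/426·49/25 = 1/3 ✓
b·Ac: 25/426·71/25 = 1/6 ✓; 3 stages ⇒ order 3.

3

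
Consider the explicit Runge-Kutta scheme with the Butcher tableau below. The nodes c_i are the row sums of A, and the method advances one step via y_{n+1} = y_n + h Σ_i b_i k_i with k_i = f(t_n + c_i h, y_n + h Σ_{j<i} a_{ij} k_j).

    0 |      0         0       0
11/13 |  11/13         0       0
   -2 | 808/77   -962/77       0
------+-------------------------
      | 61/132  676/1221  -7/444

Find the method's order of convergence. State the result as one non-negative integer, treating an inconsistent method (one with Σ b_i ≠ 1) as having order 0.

b = (61/132, 676/1221, -7/444)
c = (0, 11/13, -2)
Ac = (0, 0, -74/7)
Σ b_i: 61/132·1 + 676/1221·1 + (-7/444)·1 = 1 ✓
b·c: 676/1221·11/13 + (-7/444)·(-2) = 1/2 ✓
b·c²: 676/1221·121/169 + (-7/444)·4 = 1/3 ✓
b·Ac: (-7/444)·(-74/7) = 1/6 ✓; 3 stages ⇒ order 3.

3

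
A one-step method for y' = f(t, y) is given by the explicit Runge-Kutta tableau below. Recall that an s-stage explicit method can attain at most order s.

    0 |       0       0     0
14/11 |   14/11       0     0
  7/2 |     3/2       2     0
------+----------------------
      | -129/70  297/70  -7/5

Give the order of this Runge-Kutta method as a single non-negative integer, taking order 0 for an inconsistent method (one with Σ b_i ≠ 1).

b = (-129/70, 297/70, -7/5)
c = (0, 14/11, 7/2)
Ac = (0, 0, 28/11)
Σ b_i: (-129/70)·1 + 297/70·1 + (-7/5)·1 = 1 ✓
b·c: 297/70·14/11 + (-7/5)·7/2 = 1/2 ✓
b·c²: 297/70·196/121 + (-7/5)·49/4 = -2261/220 ≠ 1/3 ⇒ order 2.
b·Ac: (-7/5)·28/11 = -196/55 ≠ 1/6

2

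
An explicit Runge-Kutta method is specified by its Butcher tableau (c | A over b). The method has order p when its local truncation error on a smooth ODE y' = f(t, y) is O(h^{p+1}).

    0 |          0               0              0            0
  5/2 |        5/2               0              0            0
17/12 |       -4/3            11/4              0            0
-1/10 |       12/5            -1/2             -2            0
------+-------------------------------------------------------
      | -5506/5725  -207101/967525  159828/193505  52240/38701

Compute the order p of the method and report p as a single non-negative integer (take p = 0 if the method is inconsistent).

b = (-5506/5725, -207101/967525, 159828/193505, 52240/38701)
c = (0, 5/2, 17/12, -1/10)
Ac = (0, 0, 55/8, -49/12)
Σ b_i: (-5506/5725)·1 + (-207101/967525)·1 + 159828/193505·1 + 52240/38701·1 = 1 ✓
b·c: (-207101/967525)·5/2 + 159828/193505·17/12 + 52240/38701·(-1/10) = 1/2 ✓
b·c²: (-207101/967525)·25/4 + 159828/193505·289/144 + 52240/38701·1/100 = 1/3 ✓
b·Ac: 159828/193505·55/8 + 52240/38701·(-49/12) = 1/6 ✓
b·c³: (-207101/967525)·125/8 + 159828/193505·4913/1728 + 52240/38701·(-1/1000) = -822391/824400 ≠ 1/4 ⇒ order 3.
b·(c∘Ac): 159828/193505·935/96 + 52240/38701·49/120 = 614147/71448 ≠ 1/8
b·Ac²: 159828/193505·275/16 + 52240/38701·(-257/36) = 488695/107172 ≠ 1/12
b·A²c: 52240/38701·(-55/4) = -718300/38701 ≠ 1/24

3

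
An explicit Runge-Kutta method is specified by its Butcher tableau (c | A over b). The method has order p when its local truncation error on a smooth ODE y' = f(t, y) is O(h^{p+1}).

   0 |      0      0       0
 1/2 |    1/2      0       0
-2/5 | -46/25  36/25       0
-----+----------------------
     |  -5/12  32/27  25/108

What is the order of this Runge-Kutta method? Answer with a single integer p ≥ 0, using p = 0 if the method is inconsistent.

3

b = (-5/12, 32/27, 25/108)
c = (0, 1/2, -2/5)
Ac = (0, 0, 18/25)
Σ b_i: (-5/12)·1 + 32/27·1 + 25/108·1 = 1 ✓
b·c: 32/27·1/2 + 25/108·(-2/5) = 1/2 ✓
b·c²: 32/27·1/4 + 25/108·4/25 = 1/3 ✓
b·Ac: 25/108·18/25 = 1/6 ✓; 3 stages ⇒ order 3.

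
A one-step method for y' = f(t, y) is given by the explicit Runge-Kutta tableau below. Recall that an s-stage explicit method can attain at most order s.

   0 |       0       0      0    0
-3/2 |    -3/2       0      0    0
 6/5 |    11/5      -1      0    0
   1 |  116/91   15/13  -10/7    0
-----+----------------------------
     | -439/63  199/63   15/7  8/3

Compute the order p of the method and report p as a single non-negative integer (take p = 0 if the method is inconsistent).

b = (-439/63, 199/63, 15/7, 8/3)
c = (0, -3/2, 6/5, 1)
Ac = (0, 0, 3/2, -627/182)
Σ b_i: (-439/63)·1 + 199/63·1 + 15/7·1 + 8/3·1 = 1 ✓
b·c: 199/63·(-3/2) + 15/7·6/5 + 8/3·1 = 1/2 ✓
b·c²: 199/63·9/4 + 15/7·36/25 + 8/3·1 = 5401/420 ≠ 1/3 ⇒ order 2.
b·Ac: 15/7·3/2 + 8/3·(-627/182) = -1087/182 ≠ 1/6

2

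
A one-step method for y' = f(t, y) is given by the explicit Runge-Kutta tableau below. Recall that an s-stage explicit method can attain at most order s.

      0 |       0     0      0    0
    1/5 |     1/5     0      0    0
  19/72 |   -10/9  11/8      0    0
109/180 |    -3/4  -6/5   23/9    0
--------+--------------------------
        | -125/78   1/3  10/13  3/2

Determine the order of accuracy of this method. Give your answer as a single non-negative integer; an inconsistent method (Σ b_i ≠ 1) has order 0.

b = (-125/78, 1/3, 10/13, 3/2)
c = (0, 1/5, 19/72, 109/180)
Ac = (0, 0, 11/40, 7037/16200)
Σ b_i: (-125/78)·1 + 1/3·1 + 10/13·1 + 3/2·1 = 1 ✓
b·c: 1/3·1/5 + 10/13·19/72 + 3/2·109/180 = 5513/4680 ≠ 1/2 ⇒ order 1.

1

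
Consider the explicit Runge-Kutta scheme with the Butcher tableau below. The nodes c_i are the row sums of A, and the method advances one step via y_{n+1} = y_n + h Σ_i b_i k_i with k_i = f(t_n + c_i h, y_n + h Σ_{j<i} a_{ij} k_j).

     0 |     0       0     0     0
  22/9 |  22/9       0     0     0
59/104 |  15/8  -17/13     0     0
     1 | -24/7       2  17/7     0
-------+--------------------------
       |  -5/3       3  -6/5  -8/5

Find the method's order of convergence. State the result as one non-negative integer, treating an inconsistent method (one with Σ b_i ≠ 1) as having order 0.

b = (-5/3, 3, -6/5, -8/5)
c = (0, 22/9, 59/104, 1)
Ac = (0, 0, -374/117, 41059/6552)
Σ b_i: (-5/3)·1 + 3·1 + (-6/5)·1 + (-8/5)·1 = -22/15 ≠ 1 ⇒ order 0.

0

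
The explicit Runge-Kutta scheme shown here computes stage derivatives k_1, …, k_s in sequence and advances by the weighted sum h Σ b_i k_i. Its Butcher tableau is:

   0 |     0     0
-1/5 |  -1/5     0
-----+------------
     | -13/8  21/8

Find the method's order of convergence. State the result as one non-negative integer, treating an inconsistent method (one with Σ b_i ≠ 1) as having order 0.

1

b = (-13/8, 21/8)
c = (0, -1/5)
Σ b_i: (-13/8)·1 + 21/8·1 = 1 ✓
b·c: 21/8·(-1/5) = -21/40 ≠ 1/2 ⇒ order 1.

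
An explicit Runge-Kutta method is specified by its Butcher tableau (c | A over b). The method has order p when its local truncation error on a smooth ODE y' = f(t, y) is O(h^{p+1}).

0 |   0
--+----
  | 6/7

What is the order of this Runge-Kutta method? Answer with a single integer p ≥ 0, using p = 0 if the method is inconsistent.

0

b = (6/7)
c = (0)
Σ b_i: 6/7·1 = 6/7 ≠ 1 ⇒ order 0.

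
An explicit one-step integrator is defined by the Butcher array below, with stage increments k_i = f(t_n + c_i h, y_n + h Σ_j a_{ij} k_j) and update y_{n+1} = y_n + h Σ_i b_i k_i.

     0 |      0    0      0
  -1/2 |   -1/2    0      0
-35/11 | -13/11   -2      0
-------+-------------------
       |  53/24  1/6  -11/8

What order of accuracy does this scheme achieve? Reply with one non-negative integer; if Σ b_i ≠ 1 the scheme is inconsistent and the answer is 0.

b = (53/24, 1/6, -11/8)
c = (0, -1/2, -35/11)
Ac = (0, 0, 1)
Σ b_i: 53/24·1 + 1/6·1 + (-11/8)·1 = 1 ✓
b·c: 1/6·(-1/2) + (-11/8)·(-35/11) = 103/24 ≠ 1/2 ⇒ order 1.

1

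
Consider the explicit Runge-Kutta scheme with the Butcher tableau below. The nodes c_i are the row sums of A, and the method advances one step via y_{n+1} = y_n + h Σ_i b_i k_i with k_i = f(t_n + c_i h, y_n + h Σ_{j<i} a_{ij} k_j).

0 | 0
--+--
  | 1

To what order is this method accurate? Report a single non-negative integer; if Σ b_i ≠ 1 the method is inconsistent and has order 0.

1

b = (1)
c = (0)
Σ b_i: 1·1 = 1 ✓; 1 stage ⇒ order 1.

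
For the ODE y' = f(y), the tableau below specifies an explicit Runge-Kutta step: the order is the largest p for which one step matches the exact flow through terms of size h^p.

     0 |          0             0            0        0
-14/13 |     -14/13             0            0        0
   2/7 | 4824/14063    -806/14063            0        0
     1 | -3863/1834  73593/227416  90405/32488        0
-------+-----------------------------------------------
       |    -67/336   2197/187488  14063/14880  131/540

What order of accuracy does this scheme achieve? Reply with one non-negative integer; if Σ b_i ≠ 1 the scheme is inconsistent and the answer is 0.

4

b = (-67/336, 2197/187488, 14063/14880, 131/540)
c = (0, -14/13, 2/7, 1)
Ac = (0, 0, 124/2009, 117/262)
Σ b_i: (-67/336)·1 + 2197/187488·1 + 14063/14880·1 + 131/540·1 = 1 ✓
b·c: 2197/187488·(-14/13) + 14063/14880·2/7 + 131/540·1 = 1/2 ✓
b·c²: 2197/187488·196/169 + 14063/14880·4/49 + 131/540·1 = 1/3 ✓
b·Ac: 14063/14880·124/2009 + 131/540·117/262 = 1/6 ✓
b·c³: 2197/187488·(-2744/2197) + 14063/14880·8/343 + 131/540·1 = 1/4 ✓
b·(c∘Ac): 14063/14880·248/14063 + 131/540·117/262 = 1/8 ✓
b·Ac²: 14063/14880·(-248/3731) + 131/540·1026/1703 = 1/12 ✓
b·A²c: 131/540·45/262 = 1/24 ✓; 4 stages ⇒ order 4.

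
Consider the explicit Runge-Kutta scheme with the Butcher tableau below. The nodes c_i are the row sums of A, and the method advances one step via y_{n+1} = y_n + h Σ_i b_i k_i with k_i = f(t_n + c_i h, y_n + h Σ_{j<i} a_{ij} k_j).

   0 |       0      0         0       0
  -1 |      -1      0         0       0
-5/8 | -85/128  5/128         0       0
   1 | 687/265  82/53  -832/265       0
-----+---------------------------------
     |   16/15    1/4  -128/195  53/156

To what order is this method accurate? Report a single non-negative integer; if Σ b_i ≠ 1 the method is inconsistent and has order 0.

4

b = (16/15, 1/4, -128/195, 53/156)
c = (0, -1, -5/8, 1)
Ac = (0, 0, -5/128, 22/53)
Σ b_i: 16/15·1 + 1/4·1 + (-128/195)·1 + 53/156·1 = 1 ✓
b·c: 1/4·(-1) + (-128/195)·(-5/8) + 53/156·1 = 1/2 ✓
b·c²: 1/4·1 + (-128/195)·25/64 + 53/156·1 = 1/3 ✓
b·Ac: (-128/195)·(-5/128) + 53/156·22/53 = 1/6 ✓
b·c³: 1/4·(-1) + (-128/195)·(-125/512) + 53/156·1 = 1/4 ✓
b·(c∘Ac): (-128/195)·25/1024 + 53/156·22/53 = 1/8 ✓
b·Ac²: (-128/195)·5/128 + 53/156·17/53 = 1/12 ✓
b·A²c: 53/156·13/106 = 1/24 ✓; 4 stages ⇒ order 4.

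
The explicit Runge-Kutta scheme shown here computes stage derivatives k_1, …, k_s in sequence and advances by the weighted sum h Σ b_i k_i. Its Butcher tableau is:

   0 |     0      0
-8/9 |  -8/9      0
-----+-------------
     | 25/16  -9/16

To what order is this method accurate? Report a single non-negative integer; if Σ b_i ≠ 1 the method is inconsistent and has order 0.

b = (25/16, -9/16)
c = (0, -8/9)
Σ b_i: 25/16·1 + (-9/16)·1 = 1 ✓
b·c: (-9/16)·(-8/9) = 1/2 ✓; 2 stages ⇒ order 2.

2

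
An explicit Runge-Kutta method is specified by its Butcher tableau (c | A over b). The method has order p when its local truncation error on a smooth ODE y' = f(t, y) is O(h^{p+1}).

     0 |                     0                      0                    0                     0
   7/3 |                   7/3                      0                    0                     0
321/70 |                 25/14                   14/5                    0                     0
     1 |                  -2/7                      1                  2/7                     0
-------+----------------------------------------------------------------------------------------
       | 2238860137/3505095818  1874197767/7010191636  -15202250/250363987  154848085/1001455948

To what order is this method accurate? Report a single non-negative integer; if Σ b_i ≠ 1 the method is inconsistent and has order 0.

b = (2238860137/3505095818, 1874197767/7010191636, -15202250/250363987, 154848085/1001455948)
c = (0, 7/3, 321/70, 1)
Ac = (0, 0, 98/15, 2678/735)
Σ b_i: 2238860137/3505095818·1 + 1874197767/7010191636·1 + (-15202250/250363987)·1 + 154848085/1001455948·1 = 1 ✓
b·c: 1874197767/7010191636·7/3 + (-15202250/250363987)·321/70 + 154848085/1001455948·1 = 1/2 ✓
b·c²: 1874197767/7010191636·49/9 + (-15202250/250363987)·103041/4900 + 154848085/1001455948·1 = 1/3 ✓
b·Ac: (-15202250/250363987)·98/15 + 154848085/1001455948·2678/735 = 1/6 ✓
b·c³: 1874197767/7010191636·343/27 + (-15202250/250363987)·33076161/343000 + 154848085/1001455948·1 = -145388934827/63091724724 ≠ 1/4 ⇒ order 3.
b·(c∘Ac): (-15202250/250363987)·749/25 + 154848085/1001455948·2678/735 = -1886464273/1502183922 ≠ 1/8
b·Ac²: (-15202250/250363987)·686/45 + 154848085/1001455948·1767719/154350 = 533247106727/630917247240 ≠ 1/12
b·A²c: 154848085/1001455948·28/15 = 216787319/751091961 ≠ 1/24

3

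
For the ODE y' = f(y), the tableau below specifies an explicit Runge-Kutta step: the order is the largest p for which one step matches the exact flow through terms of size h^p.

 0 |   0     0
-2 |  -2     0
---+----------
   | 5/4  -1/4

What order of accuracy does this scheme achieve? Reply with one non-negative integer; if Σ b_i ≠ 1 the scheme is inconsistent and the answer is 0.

2

b = (5/4, -1/4)
c = (0, -2)
Σ b_i: 5/4·1 + (-1/4)·1 = 1 ✓
b·c: (-1/4)·(-2) = 1/2 ✓; 2 stages ⇒ order 2.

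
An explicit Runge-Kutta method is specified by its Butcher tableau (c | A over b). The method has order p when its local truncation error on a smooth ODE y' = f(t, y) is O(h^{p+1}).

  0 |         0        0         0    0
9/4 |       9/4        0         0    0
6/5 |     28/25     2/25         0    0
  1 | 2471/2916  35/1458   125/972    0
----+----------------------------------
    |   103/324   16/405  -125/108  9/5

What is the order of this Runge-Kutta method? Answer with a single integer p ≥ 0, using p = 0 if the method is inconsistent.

4

b = (103/324, 16/405, -125/108, 9/5)
c = (0, 9/4, 6/5, 1)
Ac = (0, 0, 9/50, 5/24)
Σ b_i: 103/324·1 + 16/405·1 + (-125/108)·1 + 9/5·1 = 1 ✓
b·c: 16/405·9/4 + (-125/108)·6/5 + 9/5·1 = 1/2 ✓
b·c²: 16/405·81/16 + (-125/108)·36/25 + 9/5·1 = 1/3 ✓
b·Ac: (-125/108)·9/50 + 9/5·5/24 = 1/6 ✓
b·c³: 16/405·729/64 + (-125/108)·216/125 + 9/5·1 = 1/4 ✓
b·(c∘Ac): (-125/108)·27/125 + 9/5·5/24 = 1/8 ✓
b·Ac²: (-125/108)·81/200 + 9/5·265/864 = 1/12 ✓
b·A²c: 9/5·5/216 = 1/24 ✓; 4 stages ⇒ order 4.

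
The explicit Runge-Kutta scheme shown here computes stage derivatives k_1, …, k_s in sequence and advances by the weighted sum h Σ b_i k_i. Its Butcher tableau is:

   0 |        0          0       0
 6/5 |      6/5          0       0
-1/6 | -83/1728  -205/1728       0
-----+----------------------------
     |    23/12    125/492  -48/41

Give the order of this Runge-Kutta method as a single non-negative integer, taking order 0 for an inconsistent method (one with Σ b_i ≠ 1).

b = (23/12, 125/492, -48/41)
c = (0, 6/5, -1/6)
Ac = (0, 0, -41/288)
Σ b_i: 23/12·1 + 125/492·1 + (-48/41)·1 = 1 ✓
b·c: 125/492·6/5 + (-48/41)·(-1/6) = 1/2 ✓
b·c²: 125/492·36/25 + (-48/41)·1/36 = 1/3 ✓
b·Ac: (-48/41)·(-41/288) = 1/6 ✓; 3 stages ⇒ order 3.

3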